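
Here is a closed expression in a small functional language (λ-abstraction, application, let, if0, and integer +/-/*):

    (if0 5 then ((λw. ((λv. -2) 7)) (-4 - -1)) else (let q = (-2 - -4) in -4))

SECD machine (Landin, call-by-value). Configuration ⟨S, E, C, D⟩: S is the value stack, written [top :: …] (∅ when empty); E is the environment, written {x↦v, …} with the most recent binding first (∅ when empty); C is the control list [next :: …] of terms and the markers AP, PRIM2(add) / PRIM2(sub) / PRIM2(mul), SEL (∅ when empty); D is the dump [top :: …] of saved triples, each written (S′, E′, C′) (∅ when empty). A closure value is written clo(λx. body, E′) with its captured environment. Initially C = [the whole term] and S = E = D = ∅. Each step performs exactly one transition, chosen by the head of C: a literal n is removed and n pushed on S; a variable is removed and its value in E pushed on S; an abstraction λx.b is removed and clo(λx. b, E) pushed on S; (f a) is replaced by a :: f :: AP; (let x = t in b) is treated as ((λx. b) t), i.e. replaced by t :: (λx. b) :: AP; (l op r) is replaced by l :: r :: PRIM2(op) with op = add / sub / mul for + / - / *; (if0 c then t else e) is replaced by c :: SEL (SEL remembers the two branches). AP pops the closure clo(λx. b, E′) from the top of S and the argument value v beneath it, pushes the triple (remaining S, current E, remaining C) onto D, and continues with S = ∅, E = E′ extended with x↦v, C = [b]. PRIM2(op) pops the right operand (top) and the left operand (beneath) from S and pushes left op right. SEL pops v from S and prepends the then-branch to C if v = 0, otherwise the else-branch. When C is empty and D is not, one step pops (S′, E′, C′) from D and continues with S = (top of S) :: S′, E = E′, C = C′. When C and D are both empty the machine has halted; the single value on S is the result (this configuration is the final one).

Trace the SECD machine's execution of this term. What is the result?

Answer: -4

Machine steps:
0. ⟨S=∅; E=∅; C=[(if0 5 then ((λw. ((λv. -2) 7)) (-4 - -1)) else (let q = (-2 - -4) in -4))]; D=∅⟩
1. ⟨S=∅; E=∅; C=[5 :: SEL]; D=∅⟩
2. ⟨S=[5]; E=∅; C=[SEL]; D=∅⟩
3. ⟨S=∅; E=∅; C=[(let q = (-2 - -4) in -4)]; D=∅⟩
4. ⟨S=∅; E=∅; C=[(-2 - -4) :: (λq. -4) :: AP]; D=∅⟩
5. ⟨S=∅; E=∅; C=[-2 :: -4 :: PRIM2(sub) :: (λq. -4) :: AP]; D=∅⟩
6. ⟨S=[-2]; E=∅; C=[-4 :: PRIM2(sub) :: (λq. -4) :: AP]; D=∅⟩
7. ⟨S=[-4 :: -2]; E=∅; C=[PRIM2(sub) :: (λq. -4) :: AP]; D=∅⟩
8. ⟨S=[2]; E=∅; C=[(λq. -4) :: AP]; D=∅⟩
9. ⟨S=[clo(λq. -4, ∅) :: 2]; E=∅; C=[AP]; D=∅⟩
10. ⟨S=∅; E={q↦2}; C=[-4]; D=[(∅, ∅, ∅)]⟩
11. ⟨S=[-4]; E={q↦2}; C=∅; D=[(∅, ∅, ∅)]⟩
12. ⟨S=[-4]; E=∅; C=∅; D=∅⟩
→ final value -4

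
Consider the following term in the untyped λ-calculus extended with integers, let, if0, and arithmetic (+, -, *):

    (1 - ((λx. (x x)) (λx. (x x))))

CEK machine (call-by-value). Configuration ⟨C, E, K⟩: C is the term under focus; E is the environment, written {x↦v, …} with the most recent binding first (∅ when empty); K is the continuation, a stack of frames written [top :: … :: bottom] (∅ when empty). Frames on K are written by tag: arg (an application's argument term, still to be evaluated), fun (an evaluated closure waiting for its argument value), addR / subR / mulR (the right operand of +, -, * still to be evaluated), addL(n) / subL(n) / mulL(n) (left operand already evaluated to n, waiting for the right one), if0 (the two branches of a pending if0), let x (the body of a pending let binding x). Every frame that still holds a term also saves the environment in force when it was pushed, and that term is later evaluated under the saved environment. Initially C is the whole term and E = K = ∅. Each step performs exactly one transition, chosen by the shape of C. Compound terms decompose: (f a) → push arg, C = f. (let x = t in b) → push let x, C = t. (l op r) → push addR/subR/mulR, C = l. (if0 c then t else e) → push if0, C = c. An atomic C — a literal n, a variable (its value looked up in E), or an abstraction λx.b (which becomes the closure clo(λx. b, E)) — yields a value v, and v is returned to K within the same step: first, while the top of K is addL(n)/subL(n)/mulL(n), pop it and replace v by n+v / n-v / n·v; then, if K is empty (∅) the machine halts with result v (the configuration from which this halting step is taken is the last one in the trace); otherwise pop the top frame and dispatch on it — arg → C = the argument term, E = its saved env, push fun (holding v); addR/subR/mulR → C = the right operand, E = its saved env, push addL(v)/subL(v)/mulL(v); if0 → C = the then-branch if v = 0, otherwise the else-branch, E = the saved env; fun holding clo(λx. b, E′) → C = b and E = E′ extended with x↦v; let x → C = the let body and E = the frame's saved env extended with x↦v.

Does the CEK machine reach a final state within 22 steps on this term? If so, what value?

[0] ⟨C=(1 - ((λx. (x x)) (λx. (x x)))); E=∅; K=∅⟩
[1] ⟨C=1; E=∅; K=[subR]⟩
[2] ⟨C=((λx. (x x)) (λx. (x x))); E=∅; K=[subL(1)]⟩
[3] ⟨C=(λx. (x x)); E=∅; K=[arg :: subL(1)]⟩
[4] ⟨C=(λx. (x x)); E=∅; K=[fun :: subL(1)]⟩
[5] ⟨C=(x x); E={x↦clo(λx. (x x), ∅)}; K=[subL(1)]⟩
[6] ⟨C=x; E={x↦clo(λx. (x x), ∅)}; K=[arg :: subL(1)]⟩
[7] ⟨C=x; E={x↦clo(λx. (x x), ∅)}; K=[fun :: subL(1)]⟩
… configuration repeats with period 3 (steps 5–7 recur indefinitely) …

Answer: DIVERGES (no final state within 22 steps)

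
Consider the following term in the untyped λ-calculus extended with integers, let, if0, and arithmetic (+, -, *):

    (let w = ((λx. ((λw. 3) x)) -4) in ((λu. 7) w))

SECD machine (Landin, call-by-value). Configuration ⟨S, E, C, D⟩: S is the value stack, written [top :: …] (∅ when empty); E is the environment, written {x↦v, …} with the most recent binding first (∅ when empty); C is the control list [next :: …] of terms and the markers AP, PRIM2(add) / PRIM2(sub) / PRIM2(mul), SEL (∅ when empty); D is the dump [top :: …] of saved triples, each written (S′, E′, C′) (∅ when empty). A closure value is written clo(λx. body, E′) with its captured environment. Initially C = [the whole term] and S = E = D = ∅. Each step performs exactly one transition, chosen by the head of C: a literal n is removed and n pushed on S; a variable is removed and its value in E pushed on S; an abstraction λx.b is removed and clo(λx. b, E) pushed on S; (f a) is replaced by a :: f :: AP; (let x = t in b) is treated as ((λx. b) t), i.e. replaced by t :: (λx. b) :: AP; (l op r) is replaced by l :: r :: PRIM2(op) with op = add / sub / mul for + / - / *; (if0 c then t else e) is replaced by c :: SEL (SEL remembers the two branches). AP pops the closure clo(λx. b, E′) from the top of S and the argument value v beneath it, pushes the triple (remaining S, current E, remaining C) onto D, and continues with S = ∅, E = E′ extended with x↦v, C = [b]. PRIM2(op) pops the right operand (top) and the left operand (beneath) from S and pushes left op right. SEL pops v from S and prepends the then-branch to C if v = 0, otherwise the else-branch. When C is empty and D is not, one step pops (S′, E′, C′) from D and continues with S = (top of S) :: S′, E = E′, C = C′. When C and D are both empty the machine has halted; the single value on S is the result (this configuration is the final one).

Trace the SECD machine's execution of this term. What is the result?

[0] <S=∅, E=∅, C=[(let w = ((λx. ((λw. 3) x)) -4) in ((λu. 7) w))], D=∅>
[1] <S=∅, E=∅, C=[((λx. ((λw. 3) x)) -4) :: (λw. ((λu. 7) w)) :: AP], D=∅>
[2] <S=∅, E=∅, C=[-4 :: (λx. ((λw. 3) x)) :: AP :: (λw. ((λu. 7) w)) :: AP], D=∅>
[3] <S=[-4], E=∅, C=[(λx. ((λw. 3) x)) :: AP :: (λw. ((λu. 7) w)) :: AP], D=∅>
[4] <S=[clo(λx. ((λw. 3) x), ∅) :: -4], E=∅, C=[AP :: (λw. ((λu. 7) w)) :: AP], D=∅>
[5] <S=∅, E={x↦-4}, C=[((λw. 3) x)], D=[(∅, ∅, [(λw. ((λu. 7) w)) :: AP])]>
[6] <S=∅, E={x↦-4}, C=[x :: (λw. 3) :: AP], D=[(∅, ∅, [(λw. ((λu. 7) w)) :: AP])]>
[7] <S=[-4], E={x↦-4}, C=[(λw. 3) :: AP], D=[(∅, ∅, [(λw. ((λu. 7) w)) :: AP])]>
[8] <S=[clo(λw. 3, {x↦-4}) :: -4], E={x↦-4}, C=[AP], D=[(∅, ∅, [(λw. ((λu. 7) w)) :: AP])]>
[9] <S=∅, E={w↦-4, x↦-4}, C=[3], D=[(∅, {x↦-4}, ∅) :: (∅, ∅, [(λw. ((λu. 7) w)) :: AP])]>
[10] <S=[3], E={w↦-4, x↦-4}, C=∅, D=[(∅, {x↦-4}, ∅) :: (∅, ∅, [(λw. ((λu. 7) w)) :: AP])]>
[11] <S=[3], E={x↦-4}, C=∅, D=[(∅, ∅, [(λw. ((λu. 7) w)) :: AP])]>
[12] <S=[3], E=∅, C=[(λw. ((λu. 7) w)) :: AP], D=∅>
[13] <S=[clo(λw. ((λu. 7) w), ∅) :: 3], E=∅, C=[AP], D=∅>
[14] <S=∅, E={w↦3}, C=[((λu. 7) w)], D=[(∅, ∅, ∅)]>
[15] <S=∅, E={w↦3}, C=[w :: (λu. 7) :: AP], D=[(∅, ∅, ∅)]>
[16] <S=[3], E={w↦3}, C=[(λu. 7) :: AP], D=[(∅, ∅, ∅)]>
[17] <S=[clo(λu. 7, {w↦3}) :: 3], E={w↦3}, C=[AP], D=[(∅, ∅, ∅)]>
[18] <S=∅, E={u↦3, w↦3}, C=[7], D=[(∅, {w↦3}, ∅) :: (∅, ∅, ∅)]>
[19] <S=[7], E={u↦3, w↦3}, C=∅, D=[(∅, {w↦3}, ∅) :: (∅, ∅, ∅)]>
[20] <S=[7], E={w↦3}, C=∅, D=[(∅, ∅, ∅)]>
[21] <S=[7], E=∅, C=∅, D=∅>
→ final value 7

Answer: 7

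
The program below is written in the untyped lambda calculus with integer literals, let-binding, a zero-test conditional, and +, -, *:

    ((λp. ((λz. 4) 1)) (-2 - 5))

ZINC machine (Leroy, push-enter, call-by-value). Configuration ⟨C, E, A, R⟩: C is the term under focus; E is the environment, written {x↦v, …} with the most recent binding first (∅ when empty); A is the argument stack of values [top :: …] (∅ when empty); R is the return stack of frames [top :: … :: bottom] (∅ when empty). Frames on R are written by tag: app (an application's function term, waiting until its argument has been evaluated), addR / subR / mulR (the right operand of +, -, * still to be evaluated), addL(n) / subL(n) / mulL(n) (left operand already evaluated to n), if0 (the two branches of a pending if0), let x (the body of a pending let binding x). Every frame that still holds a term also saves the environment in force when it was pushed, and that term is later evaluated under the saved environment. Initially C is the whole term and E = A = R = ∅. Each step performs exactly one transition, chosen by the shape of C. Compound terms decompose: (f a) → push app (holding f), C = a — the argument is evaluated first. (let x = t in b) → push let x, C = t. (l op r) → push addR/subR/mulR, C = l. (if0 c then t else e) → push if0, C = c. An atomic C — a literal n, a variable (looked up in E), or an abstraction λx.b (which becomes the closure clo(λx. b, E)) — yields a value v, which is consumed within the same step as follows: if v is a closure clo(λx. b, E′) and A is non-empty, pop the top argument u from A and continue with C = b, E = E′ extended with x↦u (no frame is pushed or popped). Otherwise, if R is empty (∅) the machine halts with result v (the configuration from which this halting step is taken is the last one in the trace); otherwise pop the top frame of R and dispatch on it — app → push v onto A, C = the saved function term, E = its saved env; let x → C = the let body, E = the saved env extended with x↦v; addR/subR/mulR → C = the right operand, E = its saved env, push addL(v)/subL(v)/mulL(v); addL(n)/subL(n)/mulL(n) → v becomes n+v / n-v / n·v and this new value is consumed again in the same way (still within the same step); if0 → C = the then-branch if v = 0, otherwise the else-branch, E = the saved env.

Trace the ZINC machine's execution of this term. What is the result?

0. ⟨C=((λp. ((λz. 4) 1)) (-2 - 5)); E=∅; A=∅; R=∅⟩
1. ⟨C=(-2 - 5); E=∅; A=∅; R=[app]⟩
2. ⟨C=-2; E=∅; A=∅; R=[subR :: app]⟩
3. ⟨C=5; E=∅; A=∅; R=[subL(-2) :: app]⟩
4. ⟨C=(λp. ((λz. 4) 1)); E=∅; A=[-7]; R=∅⟩
5. ⟨C=((λz. 4) 1); E={p↦-7}; A=∅; R=∅⟩
6. ⟨C=1; E={p↦-7}; A=∅; R=[app]⟩
7. ⟨C=(λz. 4); E={p↦-7}; A=[1]; R=∅⟩
8. ⟨C=4; E={z↦1, p↦-7}; A=∅; R=∅⟩
→ final value 4

Answer: 4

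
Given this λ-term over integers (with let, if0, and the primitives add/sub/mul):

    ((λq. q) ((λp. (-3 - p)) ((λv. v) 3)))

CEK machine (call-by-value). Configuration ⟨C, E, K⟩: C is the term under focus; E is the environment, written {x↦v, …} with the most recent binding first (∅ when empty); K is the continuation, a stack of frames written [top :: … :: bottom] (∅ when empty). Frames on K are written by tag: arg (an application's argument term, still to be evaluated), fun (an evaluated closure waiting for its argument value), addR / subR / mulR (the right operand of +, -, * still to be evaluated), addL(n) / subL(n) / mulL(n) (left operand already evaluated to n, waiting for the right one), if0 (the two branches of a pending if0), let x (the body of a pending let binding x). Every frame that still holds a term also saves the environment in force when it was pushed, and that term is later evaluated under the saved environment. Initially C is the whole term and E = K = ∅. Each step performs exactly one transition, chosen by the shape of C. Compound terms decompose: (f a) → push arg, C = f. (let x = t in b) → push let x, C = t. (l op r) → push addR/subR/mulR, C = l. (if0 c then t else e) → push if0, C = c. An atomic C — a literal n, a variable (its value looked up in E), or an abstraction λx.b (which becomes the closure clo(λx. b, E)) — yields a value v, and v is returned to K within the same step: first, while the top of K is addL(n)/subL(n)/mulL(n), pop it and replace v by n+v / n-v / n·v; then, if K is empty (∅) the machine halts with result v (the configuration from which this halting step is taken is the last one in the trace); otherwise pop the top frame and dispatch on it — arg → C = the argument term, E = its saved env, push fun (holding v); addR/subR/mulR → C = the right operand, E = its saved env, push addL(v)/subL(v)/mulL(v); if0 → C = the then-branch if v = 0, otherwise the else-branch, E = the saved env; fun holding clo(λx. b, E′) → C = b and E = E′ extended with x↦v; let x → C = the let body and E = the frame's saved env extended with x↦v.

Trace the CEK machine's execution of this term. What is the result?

Answer: -6

Execution trace:
[0] <C=((λq. q) ((λp. (-3 - p)) ((λv. v) 3))), E=∅, K=∅>
[1] <C=(λq. q), E=∅, K=[arg]>
[2] <C=((λp. (-3 - p)) ((λv. v) 3)), E=∅, K=[fun]>
[3] <C=(λp. (-3 - p)), E=∅, K=[arg :: fun]>
[4] <C=((λv. v) 3), E=∅, K=[fun :: fun]>
[5] <C=(λv. v), E=∅, K=[arg :: fun :: fun]>
[6] <C=3, E=∅, K=[fun :: fun :: fun]>
[7] <C=v, E={v↦3}, K=[fun :: fun]>
[8] <C=(-3 - p), E={p↦3}, K=[fun]>
[9] <C=-3, E={p↦3}, K=[subR :: fun]>
[10] <C=p, E={p↦3}, K=[subL(-3) :: fun]>
[11] <C=q, E={q↦-6}, K=∅>
→ final value -6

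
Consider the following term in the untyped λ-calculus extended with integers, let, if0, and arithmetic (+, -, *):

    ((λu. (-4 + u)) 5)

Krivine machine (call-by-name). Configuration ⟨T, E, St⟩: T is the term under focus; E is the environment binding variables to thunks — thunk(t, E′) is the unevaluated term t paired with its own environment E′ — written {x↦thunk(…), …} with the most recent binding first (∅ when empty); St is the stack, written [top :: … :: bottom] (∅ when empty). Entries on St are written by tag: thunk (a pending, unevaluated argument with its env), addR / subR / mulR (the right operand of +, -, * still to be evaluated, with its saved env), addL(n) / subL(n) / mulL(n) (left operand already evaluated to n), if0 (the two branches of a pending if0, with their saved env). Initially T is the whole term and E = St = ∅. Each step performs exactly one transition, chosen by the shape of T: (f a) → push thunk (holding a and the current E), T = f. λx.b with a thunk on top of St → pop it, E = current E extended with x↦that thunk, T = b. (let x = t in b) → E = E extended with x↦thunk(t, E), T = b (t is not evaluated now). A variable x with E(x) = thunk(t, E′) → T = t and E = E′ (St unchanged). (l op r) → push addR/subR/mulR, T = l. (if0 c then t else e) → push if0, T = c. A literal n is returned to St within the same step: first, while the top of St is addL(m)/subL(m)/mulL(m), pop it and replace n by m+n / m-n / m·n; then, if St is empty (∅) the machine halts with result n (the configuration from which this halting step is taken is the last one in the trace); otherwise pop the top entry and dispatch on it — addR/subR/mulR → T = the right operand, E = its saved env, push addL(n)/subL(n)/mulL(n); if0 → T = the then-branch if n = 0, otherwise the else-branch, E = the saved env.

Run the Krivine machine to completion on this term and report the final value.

step 0: [T=((λu. (-4 + u)) 5) | E=∅ | St=∅]
step 1: [T=(λu. (-4 + u)) | E=∅ | St=[thunk]]
step 2: [T=(-4 + u) | E={u↦thunk(5, ∅)} | St=∅]
step 3: [T=-4 | E={u↦thunk(5, ∅)} | St=[addR]]
step 4: [T=u | E={u↦thunk(5, ∅)} | St=[addL(-4)]]
step 5: [T=5 | E=∅ | St=[addL(-4)]]
→ final value 1

Answer: 1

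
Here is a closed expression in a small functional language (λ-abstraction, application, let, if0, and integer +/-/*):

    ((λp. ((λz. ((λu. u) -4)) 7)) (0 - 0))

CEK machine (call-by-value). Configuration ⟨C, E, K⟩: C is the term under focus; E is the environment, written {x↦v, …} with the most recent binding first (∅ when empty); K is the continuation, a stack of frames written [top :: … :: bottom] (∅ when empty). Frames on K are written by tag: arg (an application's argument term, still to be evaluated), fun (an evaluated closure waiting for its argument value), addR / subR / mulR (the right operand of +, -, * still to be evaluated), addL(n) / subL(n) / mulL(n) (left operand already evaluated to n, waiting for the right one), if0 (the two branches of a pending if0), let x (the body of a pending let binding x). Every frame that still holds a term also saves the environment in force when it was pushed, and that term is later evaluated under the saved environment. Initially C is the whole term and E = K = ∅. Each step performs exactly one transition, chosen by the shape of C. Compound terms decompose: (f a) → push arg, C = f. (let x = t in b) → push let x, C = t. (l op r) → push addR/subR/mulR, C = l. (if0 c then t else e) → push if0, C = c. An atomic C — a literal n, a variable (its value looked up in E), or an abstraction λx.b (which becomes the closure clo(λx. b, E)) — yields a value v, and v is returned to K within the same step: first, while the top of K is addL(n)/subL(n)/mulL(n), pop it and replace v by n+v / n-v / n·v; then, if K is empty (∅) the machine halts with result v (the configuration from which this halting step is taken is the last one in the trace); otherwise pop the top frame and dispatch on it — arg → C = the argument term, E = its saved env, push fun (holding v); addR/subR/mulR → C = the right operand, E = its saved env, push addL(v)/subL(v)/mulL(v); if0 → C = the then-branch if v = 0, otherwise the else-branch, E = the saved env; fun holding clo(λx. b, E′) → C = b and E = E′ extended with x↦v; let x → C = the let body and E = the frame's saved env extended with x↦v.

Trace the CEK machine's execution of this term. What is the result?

Answer: -4

Derivation:
step 0: <C=((λp. ((λz. ((λu. u) -4)) 7)) (0 - 0)), E=∅, K=∅>
step 1: <C=(λp. ((λz. ((λu. u) -4)) 7)), E=∅, K=[arg]>
step 2: <C=(0 - 0), E=∅, K=[fun]>
step 3: <C=0, E=∅, K=[subR :: fun]>
step 4: <C=0, E=∅, K=[subL(0) :: fun]>
step 5: <C=((λz. ((λu. u) -4)) 7), E={p↦0}, K=∅>
step 6: <C=(λz. ((λu. u) -4)), E={p↦0}, K=[arg]>
step 7: <C=7, E={p↦0}, K=[fun]>
step 8: <C=((λu. u) -4), E={z↦7, p↦0}, K=∅>
step 9: <C=(λu. u), E={z↦7, p↦0}, K=[arg]>
step 10: <C=-4, E={z↦7, p↦0}, K=[fun]>
step 11: <C=u, E={u↦-4, z↦7, p↦0}, K=∅>
→ final value -4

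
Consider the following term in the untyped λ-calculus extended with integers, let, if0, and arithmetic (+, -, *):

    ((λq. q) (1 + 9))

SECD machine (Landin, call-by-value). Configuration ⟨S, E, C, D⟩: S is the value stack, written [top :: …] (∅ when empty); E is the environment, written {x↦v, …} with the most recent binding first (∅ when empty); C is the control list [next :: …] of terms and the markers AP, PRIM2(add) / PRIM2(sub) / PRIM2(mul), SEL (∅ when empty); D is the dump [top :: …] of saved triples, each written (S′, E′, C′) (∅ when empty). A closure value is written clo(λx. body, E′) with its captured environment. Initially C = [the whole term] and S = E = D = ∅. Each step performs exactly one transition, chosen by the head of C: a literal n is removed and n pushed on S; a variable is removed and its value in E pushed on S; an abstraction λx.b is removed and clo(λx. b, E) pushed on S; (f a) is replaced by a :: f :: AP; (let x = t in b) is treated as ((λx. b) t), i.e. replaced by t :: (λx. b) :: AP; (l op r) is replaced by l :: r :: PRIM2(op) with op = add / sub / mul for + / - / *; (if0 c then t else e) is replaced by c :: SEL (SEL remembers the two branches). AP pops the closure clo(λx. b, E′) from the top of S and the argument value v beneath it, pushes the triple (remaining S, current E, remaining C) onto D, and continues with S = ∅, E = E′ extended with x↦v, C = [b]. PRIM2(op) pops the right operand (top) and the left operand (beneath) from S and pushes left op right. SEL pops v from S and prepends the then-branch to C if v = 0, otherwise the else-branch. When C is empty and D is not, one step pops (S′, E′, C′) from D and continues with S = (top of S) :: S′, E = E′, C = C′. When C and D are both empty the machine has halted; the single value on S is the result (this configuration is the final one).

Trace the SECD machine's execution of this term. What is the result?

step 0: ⟨S=∅; E=∅; C=[((λq. q) (1 + 9))]; D=∅⟩
step 1: ⟨S=∅; E=∅; C=[(1 + 9) :: (λq. q) :: AP]; D=∅⟩
step 2: ⟨S=∅; E=∅; C=[1 :: 9 :: PRIM2(add) :: (λq. q) :: AP]; D=∅⟩
step 3: ⟨S=[1]; E=∅; C=[9 :: PRIM2(add) :: (λq. q) :: AP]; D=∅⟩
step 4: ⟨S=[9 :: 1]; E=∅; C=[PRIM2(add) :: (λq. q) :: AP]; D=∅⟩
step 5: ⟨S=[10]; E=∅; C=[(λq. q) :: AP]; D=∅⟩
step 6: ⟨S=[clo(λq. q, ∅) :: 10]; E=∅; C=[AP]; D=∅⟩
step 7: ⟨S=∅; E={q↦10}; C=[q]; D=[(∅, ∅, ∅)]⟩
step 8: ⟨S=[10]; E={q↦10}; C=∅; D=[(∅, ∅, ∅)]⟩
step 9: ⟨S=[10]; E=∅; C=∅; D=∅⟩
→ final value 10

Answer: 10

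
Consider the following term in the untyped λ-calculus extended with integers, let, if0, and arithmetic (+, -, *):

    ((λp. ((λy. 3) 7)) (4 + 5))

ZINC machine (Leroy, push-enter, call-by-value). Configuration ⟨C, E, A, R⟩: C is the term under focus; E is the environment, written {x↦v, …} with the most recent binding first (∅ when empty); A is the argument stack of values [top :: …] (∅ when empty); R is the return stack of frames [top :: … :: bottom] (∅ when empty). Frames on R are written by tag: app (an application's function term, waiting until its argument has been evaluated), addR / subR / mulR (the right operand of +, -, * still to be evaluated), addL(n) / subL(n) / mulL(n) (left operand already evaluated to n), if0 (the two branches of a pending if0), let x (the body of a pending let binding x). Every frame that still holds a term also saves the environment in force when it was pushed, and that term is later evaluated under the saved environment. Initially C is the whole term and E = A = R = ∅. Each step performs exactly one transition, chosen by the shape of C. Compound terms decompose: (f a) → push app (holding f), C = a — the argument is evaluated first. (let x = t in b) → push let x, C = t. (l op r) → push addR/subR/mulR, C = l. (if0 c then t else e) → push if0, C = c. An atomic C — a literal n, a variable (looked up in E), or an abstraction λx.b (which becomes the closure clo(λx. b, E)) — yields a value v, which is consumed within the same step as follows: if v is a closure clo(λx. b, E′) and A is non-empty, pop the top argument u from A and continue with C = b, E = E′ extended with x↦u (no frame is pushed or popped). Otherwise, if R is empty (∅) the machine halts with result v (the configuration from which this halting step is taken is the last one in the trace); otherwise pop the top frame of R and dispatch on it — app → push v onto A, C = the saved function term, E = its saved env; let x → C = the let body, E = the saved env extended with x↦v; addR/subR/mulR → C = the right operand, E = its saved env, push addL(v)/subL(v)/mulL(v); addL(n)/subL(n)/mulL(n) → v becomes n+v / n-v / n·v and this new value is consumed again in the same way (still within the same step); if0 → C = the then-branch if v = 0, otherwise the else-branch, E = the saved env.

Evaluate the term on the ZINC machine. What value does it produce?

Answer: 3

Execution trace:
0. ⟨C=((λp. ((λy. 3) 7)) (4 + 5)); E=∅; A=∅; R=∅⟩
1. ⟨C=(4 + 5); E=∅; A=∅; R=[app]⟩
2. ⟨C=4; E=∅; A=∅; R=[addR :: app]⟩
3. ⟨C=5; E=∅; A=∅; R=[addL(4) :: app]⟩
4. ⟨C=(λp. ((λy. 3) 7)); E=∅; A=[9]; R=∅⟩
5. ⟨C=((λy. 3) 7); E={p↦9}; A=∅; R=∅⟩
6. ⟨C=7; E={p↦9}; A=∅; R=[app]⟩
7. ⟨C=(λy. 3); E={p↦9}; A=[7]; R=∅⟩
8. ⟨C=3; E={y↦7, p↦9}; A=∅; R=∅⟩
→ final value 3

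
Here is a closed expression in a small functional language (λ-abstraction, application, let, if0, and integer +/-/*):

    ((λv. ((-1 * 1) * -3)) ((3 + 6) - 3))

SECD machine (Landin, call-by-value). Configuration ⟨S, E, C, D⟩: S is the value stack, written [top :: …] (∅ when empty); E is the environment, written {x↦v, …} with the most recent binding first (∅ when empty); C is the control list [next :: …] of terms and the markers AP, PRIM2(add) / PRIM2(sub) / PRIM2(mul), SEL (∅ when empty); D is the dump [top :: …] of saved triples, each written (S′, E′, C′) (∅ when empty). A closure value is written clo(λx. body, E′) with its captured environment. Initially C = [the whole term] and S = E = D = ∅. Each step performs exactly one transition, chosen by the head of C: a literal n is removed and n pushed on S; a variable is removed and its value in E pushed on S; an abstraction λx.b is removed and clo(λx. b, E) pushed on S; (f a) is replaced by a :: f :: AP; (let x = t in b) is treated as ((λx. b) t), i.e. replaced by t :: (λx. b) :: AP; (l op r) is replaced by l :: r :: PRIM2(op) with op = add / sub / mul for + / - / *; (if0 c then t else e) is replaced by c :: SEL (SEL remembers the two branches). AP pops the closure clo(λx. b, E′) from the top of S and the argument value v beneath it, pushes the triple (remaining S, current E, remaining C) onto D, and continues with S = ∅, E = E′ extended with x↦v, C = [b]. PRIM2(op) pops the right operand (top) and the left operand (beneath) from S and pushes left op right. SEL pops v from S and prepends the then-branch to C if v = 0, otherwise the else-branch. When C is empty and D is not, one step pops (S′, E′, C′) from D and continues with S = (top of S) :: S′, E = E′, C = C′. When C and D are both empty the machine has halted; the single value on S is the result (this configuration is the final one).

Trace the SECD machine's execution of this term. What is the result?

t=0: [S=∅ | E=∅ | C=[((λv. ((-1 * 1) * -3)) ((3 + 6) - 3))] | D=∅]
t=1: [S=∅ | E=∅ | C=[((3 + 6) - 3) :: (λv. ((-1 * 1) * -3)) :: AP] | D=∅]
t=2: [S=∅ | E=∅ | C=[(3 + 6) :: 3 :: PRIM2(sub) :: (λv. ((-1 * 1) * -3)) :: AP] | D=∅]
t=3: [S=∅ | E=∅ | C=[3 :: 6 :: PRIM2(add) :: 3 :: PRIM2(sub) :: (λv. ((-1 * 1) * -3)) :: AP] | D=∅]
t=4: [S=[3] | E=∅ | C=[6 :: PRIM2(add) :: 3 :: PRIM2(sub) :: (λv. ((-1 * 1) * -3)) :: AP] | D=∅]
t=5: [S=[6 :: 3] | E=∅ | C=[PRIM2(add) :: 3 :: PRIM2(sub) :: (λv. ((-1 * 1) * -3)) :: AP] | D=∅]
t=6: [S=[9] | E=∅ | C=[3 :: PRIM2(sub) :: (λv. ((-1 * 1) * -3)) :: AP] | D=∅]
t=7: [S=[3 :: 9] | E=∅ | C=[PRIM2(sub) :: (λv. ((-1 * 1) * -3)) :: AP] | D=∅]
t=8: [S=[6] | E=∅ | C=[(λv. ((-1 * 1) * -3)) :: AP] | D=∅]
t=9: [S=[clo(λv. ((-1 * 1) * -3), ∅) :: 6] | E=∅ | C=[AP] | D=∅]
t=10: [S=∅ | E={v↦6} | C=[((-1 * 1) * -3)] | D=[(∅, ∅, ∅)]]
t=11: [S=∅ | E={v↦6} | C=[(-1 * 1) :: -3 :: PRIM2(mul)] | D=[(∅, ∅, ∅)]]
t=12: [S=∅ | E={v↦6} | C=[-1 :: 1 :: PRIM2(mul) :: -3 :: PRIM2(mul)] | D=[(∅, ∅, ∅)]]
t=13: [S=[-1] | E={v↦6} | C=[1 :: PRIM2(mul) :: -3 :: PRIM2(mul)] | D=[(∅, ∅, ∅)]]
t=14: [S=[1 :: -1] | E={v↦6} | C=[PRIM2(mul) :: -3 :: PRIM2(mul)] | D=[(∅, ∅, ∅)]]
t=15: [S=[-1] | E={v↦6} | C=[-3 :: PRIM2(mul)] | D=[(∅, ∅, ∅)]]
t=16: [S=[-3 :: -1] | E={v↦6} | C=[PRIM2(mul)] | D=[(∅, ∅, ∅)]]
t=17: [S=[3] | E={v↦6} | C=∅ | D=[(∅, ∅, ∅)]]
t=18: [S=[3] | E=∅ | C=∅ | D=∅]
→ final value 3

Answer: 3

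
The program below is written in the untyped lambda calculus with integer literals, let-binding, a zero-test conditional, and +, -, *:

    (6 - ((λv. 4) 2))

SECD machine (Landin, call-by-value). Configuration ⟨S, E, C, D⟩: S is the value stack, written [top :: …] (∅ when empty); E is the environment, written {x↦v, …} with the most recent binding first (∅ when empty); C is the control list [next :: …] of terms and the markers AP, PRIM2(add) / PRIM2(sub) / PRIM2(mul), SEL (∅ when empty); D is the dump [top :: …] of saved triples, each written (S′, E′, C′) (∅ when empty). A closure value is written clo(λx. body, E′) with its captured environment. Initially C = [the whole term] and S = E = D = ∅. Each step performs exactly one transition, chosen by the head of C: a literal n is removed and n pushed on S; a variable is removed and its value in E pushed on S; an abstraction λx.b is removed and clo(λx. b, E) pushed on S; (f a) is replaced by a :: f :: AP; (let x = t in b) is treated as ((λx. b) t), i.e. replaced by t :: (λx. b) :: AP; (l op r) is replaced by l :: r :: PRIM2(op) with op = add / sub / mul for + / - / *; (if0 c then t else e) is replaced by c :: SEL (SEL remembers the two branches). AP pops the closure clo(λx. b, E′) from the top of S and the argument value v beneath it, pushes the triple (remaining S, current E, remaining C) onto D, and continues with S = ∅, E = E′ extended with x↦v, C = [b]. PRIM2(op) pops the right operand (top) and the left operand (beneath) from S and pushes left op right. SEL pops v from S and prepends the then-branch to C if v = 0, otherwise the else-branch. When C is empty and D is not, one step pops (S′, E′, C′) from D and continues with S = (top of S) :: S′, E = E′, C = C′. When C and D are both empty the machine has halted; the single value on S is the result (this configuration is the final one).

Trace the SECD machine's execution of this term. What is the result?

Answer: 2

Derivation:
0. [S=∅ | E=∅ | C=[(6 - ((λv. 4) 2))] | D=∅]
1. [S=∅ | E=∅ | C=[6 :: ((λv. 4) 2) :: PRIM2(sub)] | D=∅]
2. [S=[6] | E=∅ | C=[((λv. 4) 2) :: PRIM2(sub)] | D=∅]
3. [S=[6] | E=∅ | C=[2 :: (λv. 4) :: AP :: PRIM2(sub)] | D=∅]
4. [S=[2 :: 6] | E=∅ | C=[(λv. 4) :: AP :: PRIM2(sub)] | D=∅]
5. [S=[clo(λv. 4, ∅) :: 2 :: 6] | E=∅ | C=[AP :: PRIM2(sub)] | D=∅]
6. [S=∅ | E={v↦2} | C=[4] | D=[([6], ∅, [PRIM2(sub)])]]
7. [S=[4] | E={v↦2} | C=∅ | D=[([6], ∅, [PRIM2(sub)])]]
8. [S=[4 :: 6] | E=∅ | C=[PRIM2(sub)] | D=∅]
9. [S=[2] | E=∅ | C=∅ | D=∅]
→ final value 2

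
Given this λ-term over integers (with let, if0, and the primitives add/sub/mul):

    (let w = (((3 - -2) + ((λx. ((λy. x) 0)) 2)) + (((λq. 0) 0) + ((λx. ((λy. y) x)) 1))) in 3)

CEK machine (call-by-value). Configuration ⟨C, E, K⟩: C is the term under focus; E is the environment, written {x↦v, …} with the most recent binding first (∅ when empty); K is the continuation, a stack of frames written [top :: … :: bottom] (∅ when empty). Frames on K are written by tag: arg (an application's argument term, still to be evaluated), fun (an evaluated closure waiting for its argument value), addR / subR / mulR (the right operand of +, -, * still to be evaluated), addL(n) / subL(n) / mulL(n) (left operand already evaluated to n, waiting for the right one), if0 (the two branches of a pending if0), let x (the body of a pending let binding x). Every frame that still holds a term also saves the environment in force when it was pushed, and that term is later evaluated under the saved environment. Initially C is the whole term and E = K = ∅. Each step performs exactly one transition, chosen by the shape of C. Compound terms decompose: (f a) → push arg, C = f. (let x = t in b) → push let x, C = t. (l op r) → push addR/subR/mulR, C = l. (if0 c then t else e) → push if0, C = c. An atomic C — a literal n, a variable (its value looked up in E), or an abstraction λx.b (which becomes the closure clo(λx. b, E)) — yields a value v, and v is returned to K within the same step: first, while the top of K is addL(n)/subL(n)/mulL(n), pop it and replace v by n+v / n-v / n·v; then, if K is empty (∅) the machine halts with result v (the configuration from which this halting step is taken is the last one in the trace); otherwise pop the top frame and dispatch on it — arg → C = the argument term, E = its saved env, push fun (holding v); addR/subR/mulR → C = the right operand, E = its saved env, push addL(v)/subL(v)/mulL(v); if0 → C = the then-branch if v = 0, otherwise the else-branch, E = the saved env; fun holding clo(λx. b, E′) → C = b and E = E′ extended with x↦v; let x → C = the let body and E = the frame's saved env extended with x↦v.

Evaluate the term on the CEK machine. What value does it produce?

0. <C=(let w = (((3 - -2) + ((λx. ((λy. x) 0)) 2)) + (((λq. 0) 0) + ((λx. ((λy. y) x)) 1))) in 3), E=∅, K=∅>
1. <C=(((3 - -2) + ((λx. ((λy. x) 0)) 2)) + (((λq. 0) 0) + ((λx. ((λy. y) x)) 1))), E=∅, K=[let w]>
2. <C=((3 - -2) + ((λx. ((λy. x) 0)) 2)), E=∅, K=[addR :: let w]>
3. <C=(3 - -2), E=∅, K=[addR :: addR :: let w]>
4. <C=3, E=∅, K=[subR :: addR :: addR :: let w]>
5. <C=-2, E=∅, K=[subL(3) :: addR :: addR :: let w]>
6. <C=((λx. ((λy. x) 0)) 2), E=∅, K=[addL(5) :: addR :: let w]>
7. <C=(λx. ((λy. x) 0)), E=∅, K=[arg :: addL(5) :: addR :: let w]>
8. <C=2, E=∅, K=[fun :: addL(5) :: addR :: let w]>
9. <C=((λy. x) 0), E={x↦2}, K=[addL(5) :: addR :: let w]>
10. <C=(λy. x), E={x↦2}, K=[arg :: addL(5) :: addR :: let w]>
11. <C=0, E={x↦2}, K=[fun :: addL(5) :: addR :: let w]>
12. <C=x, E={y↦0, x↦2}, K=[addL(5) :: addR :: let w]>
13. <C=(((λq. 0) 0) + ((λx. ((λy. y) x)) 1)), E=∅, K=[addL(7) :: let w]>
14. <C=((λq. 0) 0), E=∅, K=[addR :: addL(7) :: let w]>
15. <C=(λq. 0), E=∅, K=[arg :: addR :: addL(7) :: let w]>
16. <C=0, E=∅, K=[fun :: addR :: addL(7) :: let w]>
17. <C=0, E={q↦0}, K=[addR :: addL(7) :: let w]>
18. <C=((λx. ((λy. y) x)) 1), E=∅, K=[addL(0) :: addL(7) :: let w]>
19. <C=(λx. ((λy. y) x)), E=∅, K=[arg :: addL(0) :: addL(7) :: let w]>
20. <C=1, E=∅, K=[fun :: addL(0) :: addL(7) :: let w]>
21. <C=((λy. y) x), E={x↦1}, K=[addL(0) :: addL(7) :: let w]>
22. <C=(λy. y), E={x↦1}, K=[arg :: addL(0) :: addL(7) :: let w]>
23. <C=x, E={x↦1}, K=[fun :: addL(0) :: addL(7) :: let w]>
24. <C=y, E={y↦1, x↦1}, K=[addL(0) :: addL(7) :: let w]>
25. <C=3, E={w↦8}, K=∅>
→ final value 3

Answer: 3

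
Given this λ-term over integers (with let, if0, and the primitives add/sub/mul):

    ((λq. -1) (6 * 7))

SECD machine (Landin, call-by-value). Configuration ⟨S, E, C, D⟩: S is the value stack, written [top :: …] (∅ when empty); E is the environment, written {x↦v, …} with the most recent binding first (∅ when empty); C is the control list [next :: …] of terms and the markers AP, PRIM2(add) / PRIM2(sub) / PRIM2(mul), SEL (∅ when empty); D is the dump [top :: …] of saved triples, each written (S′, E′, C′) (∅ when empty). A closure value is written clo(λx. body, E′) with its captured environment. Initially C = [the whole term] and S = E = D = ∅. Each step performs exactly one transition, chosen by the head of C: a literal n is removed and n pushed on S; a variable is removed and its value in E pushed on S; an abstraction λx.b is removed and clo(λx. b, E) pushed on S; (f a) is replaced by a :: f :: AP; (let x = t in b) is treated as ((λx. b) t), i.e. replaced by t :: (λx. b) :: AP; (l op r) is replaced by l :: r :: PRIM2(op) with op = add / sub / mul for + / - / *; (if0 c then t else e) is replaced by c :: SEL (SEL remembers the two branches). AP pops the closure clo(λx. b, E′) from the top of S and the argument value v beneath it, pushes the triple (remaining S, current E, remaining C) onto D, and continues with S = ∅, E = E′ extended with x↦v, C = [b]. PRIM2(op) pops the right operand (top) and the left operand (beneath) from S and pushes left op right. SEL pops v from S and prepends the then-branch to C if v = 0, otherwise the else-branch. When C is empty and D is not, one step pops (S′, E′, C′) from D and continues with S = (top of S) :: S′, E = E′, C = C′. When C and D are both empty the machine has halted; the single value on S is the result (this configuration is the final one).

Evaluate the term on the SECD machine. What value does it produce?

Answer: -1

Derivation:
t=0: [S=∅ | E=∅ | C=[((λq. -1) (6 * 7))] | D=∅]
t=1: [S=∅ | E=∅ | C=[(6 * 7) :: (λq. -1) :: AP] | D=∅]
t=2: [S=∅ | E=∅ | C=[6 :: 7 :: PRIM2(mul) :: (λq. -1) :: AP] | D=∅]
t=3: [S=[6] | E=∅ | C=[7 :: PRIM2(mul) :: (λq. -1) :: AP] | D=∅]
t=4: [S=[7 :: 6] | E=∅ | C=[PRIM2(mul) :: (λq. -1) :: AP] | D=∅]
t=5: [S=[42] | E=∅ | C=[(λq. -1) :: AP] | D=∅]
t=6: [S=[clo(λq. -1, ∅) :: 42] | E=∅ | C=[AP] | D=∅]
t=7: [S=∅ | E={q↦42} | C=[-1] | D=[(∅, ∅, ∅)]]
t=8: [S=[-1] | E={q↦42} | C=∅ | D=[(∅, ∅, ∅)]]
t=9: [S=[-1] | E=∅ | C=∅ | D=∅]
→ final value -1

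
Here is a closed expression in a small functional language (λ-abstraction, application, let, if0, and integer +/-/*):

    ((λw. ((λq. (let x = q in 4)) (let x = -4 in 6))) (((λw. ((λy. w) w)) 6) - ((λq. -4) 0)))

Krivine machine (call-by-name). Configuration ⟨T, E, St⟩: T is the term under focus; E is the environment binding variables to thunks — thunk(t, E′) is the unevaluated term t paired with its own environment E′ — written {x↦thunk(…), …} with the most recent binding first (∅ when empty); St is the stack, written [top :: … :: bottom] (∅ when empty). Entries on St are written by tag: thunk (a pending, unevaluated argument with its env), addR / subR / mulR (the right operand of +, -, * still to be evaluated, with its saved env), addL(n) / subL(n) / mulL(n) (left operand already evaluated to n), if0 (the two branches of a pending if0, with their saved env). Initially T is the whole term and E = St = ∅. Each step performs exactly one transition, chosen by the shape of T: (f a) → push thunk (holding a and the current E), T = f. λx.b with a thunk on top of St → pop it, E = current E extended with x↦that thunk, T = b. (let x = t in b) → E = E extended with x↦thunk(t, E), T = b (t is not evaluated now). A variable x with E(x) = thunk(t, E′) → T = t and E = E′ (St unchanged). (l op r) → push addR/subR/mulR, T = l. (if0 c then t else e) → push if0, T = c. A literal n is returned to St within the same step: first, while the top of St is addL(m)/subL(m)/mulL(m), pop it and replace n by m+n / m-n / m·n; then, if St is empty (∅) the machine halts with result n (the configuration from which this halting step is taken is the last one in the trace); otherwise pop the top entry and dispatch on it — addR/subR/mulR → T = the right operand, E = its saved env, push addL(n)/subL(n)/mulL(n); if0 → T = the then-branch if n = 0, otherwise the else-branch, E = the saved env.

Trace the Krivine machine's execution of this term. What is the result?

Answer: 4

Derivation:
[0] <T=((λw. ((λq. (let x = q in 4)) (let x = -4 in 6))) (((λw. ((λy. w) w)) 6) - ((λq. -4) 0))), E=∅, St=∅>
[1] <T=(λw. ((λq. (let x = q in 4)) (let x = -4 in 6))), E=∅, St=[thunk]>
[2] <T=((λq. (let x = q in 4)) (let x = -4 in 6)), E={w↦thunk((((λw. ((λy. w) w)) 6) - ((λq. -4) 0)), ∅)}, St=∅>
[3] <T=(λq. (let x = q in 4)), E={w↦thunk((((λw. ((λy. w) w)) 6) - ((λq. -4) 0)), ∅)}, St=[thunk]>
[4] <T=(let x = q in 4), E={q↦thunk((let x = -4 in 6), {w↦thunk((((λw. ((λy. w) w)) 6) - ((λq. -4) 0)), ∅)}), w↦thunk((((λw. ((λy. w) w)) 6) - ((λq. -4) 0)), ∅)}, St=∅>
[5] <T=4, E={x↦thunk(q, {q↦thunk((let x = -4 in 6), {w↦thunk((((λw. ((λy. w) w)) 6) - ((λq. -4) 0)), ∅)}), w↦thunk((((λw. ((λy. w) w)) 6) - ((λq. -4) 0)), ∅)}), q↦thunk((let x = -4 in 6), {w↦thunk((((λw. ((λy. w) w)) 6) - ((λq. -4) 0)), ∅)}), w↦thunk((((λw. ((λy. w) w)) 6) - ((λq. -4) 0)), ∅)}, St=∅>
→ final value 4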